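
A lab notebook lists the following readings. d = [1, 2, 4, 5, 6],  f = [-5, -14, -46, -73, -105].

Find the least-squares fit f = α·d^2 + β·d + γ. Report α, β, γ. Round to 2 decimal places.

Compute the Gram sums: Σd^2·d^2 = 2194, Σd^2·d = 414, Σd^2 = 82, Σd·d = 82, Σd = 18, Σ1 = 5.
For Xᵀf: Σd^2·f = -6402, Σd·f = -1212, Σf = -243.
Normal equations: [[2194, 414, 82]; [414, 82, 18]; [82, 18, 5]]·[α, β, γ]ᵀ = [-6402, -1212, -243]ᵀ.
Solving the 3×3 system (Gaussian elimination) gives α = -1887/616, β = 87/56, γ = -87/22.

α = -3.06, β = 1.55, γ = -3.95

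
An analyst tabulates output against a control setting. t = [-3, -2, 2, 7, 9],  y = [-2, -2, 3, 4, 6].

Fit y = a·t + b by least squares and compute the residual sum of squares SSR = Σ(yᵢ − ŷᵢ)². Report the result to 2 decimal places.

Sums needed: Σt·t = 147, Σt = 13, Σ1 = 5.
Moment sums: Σt·y = 98, Σy = 9.
Normal equations: [[147, 13]; [13, 5]]·[a, b]ᵀ = [98, 9]ᵀ.
Determinant 147·5 − 13² = 566.
a = (98·5 − 13·9)/566 = 373/566; b = (147·9 − 13·98)/566 = 49/566.
Residuals: -31/283, -435/566, 903/566, -198/283, -5/283; SSR = 2059/566.

SSR = 3.64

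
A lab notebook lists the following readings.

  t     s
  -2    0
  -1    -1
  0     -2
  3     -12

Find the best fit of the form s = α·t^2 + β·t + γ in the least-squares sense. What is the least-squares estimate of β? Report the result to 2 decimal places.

β = -1.93

Sums needed: Σt^2·t^2 = 98, Σt^2·t = 18, Σt^2 = 14, Σt·t = 14, Σt = 0, Σ1 = 4.
Right-hand side: Σt^2·s = -109, Σt·s = -35, Σs = -15.
So AᵀA·[α, β, γ]ᵀ = Aᵀs: [[98, 18, 14]; [18, 14, 0]; [14, 0, 4]]·[α, β, γ]ᵀ = [-109, -35, -15]ᵀ.
Inverting the 3×3 Gram matrix, [α, β, γ]ᵀ = [-161/362, -349/181, -397/181]ᵀ.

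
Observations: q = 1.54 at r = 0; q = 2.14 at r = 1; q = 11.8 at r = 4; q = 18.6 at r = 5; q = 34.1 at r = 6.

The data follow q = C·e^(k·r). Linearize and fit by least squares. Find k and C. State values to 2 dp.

Let Y = ln q. Fitting Y = k·r + ln C by least squares:
Over the data: Σr = 16.0000, Σ(r)² = 78.0000, Σln q = 10.1131, Σr·ln q = 46.4248.
Normal system: [[78.0000, 16.0000]; [16.0000, 5]]·[k, ln C]ᵀ = [46.4248, 10.1131]ᵀ.
Solving (det = 134.0000): k = 0.52473, ln C = 0.34350, so C = exp(0.34350) = 1.40987.

k = 0.52, C = 1.41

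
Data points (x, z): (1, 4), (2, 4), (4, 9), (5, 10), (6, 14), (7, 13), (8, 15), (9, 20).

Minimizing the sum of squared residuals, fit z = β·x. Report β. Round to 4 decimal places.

The normal system MᵀM·[β]ᵀ = Mᵀz is [[276]]·[β]ᵀ = [573]ᵀ.
β = 573/276 = 2.07609.

β = 2.0761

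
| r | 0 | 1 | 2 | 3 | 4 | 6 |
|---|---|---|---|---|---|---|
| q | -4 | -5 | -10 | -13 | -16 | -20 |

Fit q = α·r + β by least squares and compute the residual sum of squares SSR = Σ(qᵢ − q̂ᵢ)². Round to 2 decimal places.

Sums needed: Σr·r = 66, Σr = 16, Σ1 = 6.
For Xᵀq: Σr·q = -248, Σq = -68.
So XᵀX·[α, β]ᵀ = Xᵀq: [[66, 16]; [16, 6]]·[α, β]ᵀ = [-248, -68]ᵀ.
Eliminating β: 6·(row 1) − 16·(row 2) gives 140·α = 6·(-248) − 16·(-68) = -400, so α = -20/7.
Then β = ((-68) − 16·(-20/7))/6 = -26/7.
Residuals: -2/7, 11/7, -4/7, -5/7, -6/7, 6/7; SSR = 34/7.

SSR = 4.86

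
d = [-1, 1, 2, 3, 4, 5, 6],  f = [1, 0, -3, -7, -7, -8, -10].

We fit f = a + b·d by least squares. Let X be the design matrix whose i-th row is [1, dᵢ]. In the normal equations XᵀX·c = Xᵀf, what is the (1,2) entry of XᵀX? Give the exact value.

Row 1 ↔ basis 1, column 2 ↔ basis d, so (XᵀX)_{1,2} = Σᵢ d = (1)·(-1) + (1)·(1) + (1)·(2) + (1)·(3) + (1)·(4) + (1)·(5) + (1)·(6) = 20.

20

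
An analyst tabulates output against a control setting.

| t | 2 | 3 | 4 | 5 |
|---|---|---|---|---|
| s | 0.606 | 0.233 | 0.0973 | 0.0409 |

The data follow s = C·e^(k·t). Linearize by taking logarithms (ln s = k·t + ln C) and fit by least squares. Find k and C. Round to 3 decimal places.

Let Y = ln s. Fitting Y = k·t + ln C by least squares:
Σt = 14.0000, Σ(t)² = 54.0000, Σln s = -7.4842, Σt·ln s = -30.6749.
Equations: 54.0000·k + 14.0000·ln C = -30.6749;  14.0000·k + 4·ln C = -7.4842.
Slope k = (n·Σt·ln s − Σt·Σln s)/(n·Σ(t)² − (Σt)²) = (4·-30.6749 − 14.0000·-7.4842)/20.0000 = -0.89605; ln C = (Σln s − k·Σt)/n = 1.26513, so C = exp(1.26513) = 3.54355.

k = -0.896, C = 3.544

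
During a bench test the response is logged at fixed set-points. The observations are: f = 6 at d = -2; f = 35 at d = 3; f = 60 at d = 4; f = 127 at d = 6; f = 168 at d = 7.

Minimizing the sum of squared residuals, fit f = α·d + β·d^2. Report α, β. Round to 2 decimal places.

α = 2.90, β = 3.02

With design matrix X, XᵀX = [[114, 642]; [642, 4050]] and Xᵀf = [2271, 14103]ᵀ.
Eliminating β: 4050·(row 1) − 642·(row 2) gives 49536·α = 4050·2271 − 642·14103 = 143424, so α = 249/86.
Then β = (14103 − 642·(249/86))/4050 = 130/43.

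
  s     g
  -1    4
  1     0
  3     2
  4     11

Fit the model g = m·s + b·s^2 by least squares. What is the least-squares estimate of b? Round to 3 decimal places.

Forming XᵀX = [[27, 91]; [91, 339]] and Xᵀg = [46, 198]ᵀ gives XᵀX·[m, b]ᵀ = Xᵀg.
det = 27·339 − 91² = 872.
m = (46·339 − 91·198)/872 = -303/109; b = (27·198 − 91·46)/872 = 145/109.

b = 1.330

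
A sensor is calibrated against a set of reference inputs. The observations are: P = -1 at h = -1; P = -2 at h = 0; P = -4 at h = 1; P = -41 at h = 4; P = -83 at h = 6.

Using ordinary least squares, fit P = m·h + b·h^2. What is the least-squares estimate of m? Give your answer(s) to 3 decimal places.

Entries of XᵀX: Σh·h = 54, Σh·h^2 = 280, Σh^2·h^2 = 1554.
For XᵀP: Σh·P = -665, Σh^2·P = -3649.
det = 54·1554 − 280² = 5516.
m = ((-665)·1554 − 280·(-3649))/5516 = -835/394; b = (54·(-3649) − 280·(-665))/5516 = -5423/2758.

m = -2.119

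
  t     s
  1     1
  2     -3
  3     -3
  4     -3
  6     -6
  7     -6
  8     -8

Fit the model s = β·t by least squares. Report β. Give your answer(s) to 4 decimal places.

β = -0.9385

Entries of MᵀM: Σt·t = 179.
Moment sums: Σt·s = -168.
MᵀM·[β]ᵀ = Mᵀs becomes [[179]]·[β]ᵀ = [-168]ᵀ.
β = (-168)/179 = -0.938547.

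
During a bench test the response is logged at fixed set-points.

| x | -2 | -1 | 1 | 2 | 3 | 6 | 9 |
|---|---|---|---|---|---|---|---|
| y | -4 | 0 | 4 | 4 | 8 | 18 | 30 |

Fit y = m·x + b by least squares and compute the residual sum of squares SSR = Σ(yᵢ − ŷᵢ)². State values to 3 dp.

SSR = 22.834

Forming AᵀA = [[136, 18]; [18, 7]] and Aᵀy = [422, 60]ᵀ gives AᵀA·[m, b]ᵀ = Aᵀy.
Δ = 136·7 − 18² = 628.
m = (422·7 − 18·60)/628 = 937/314; b = (136·60 − 18·422)/628 = 141/157.
Residuals: 168/157, 655/314, 37/314, -450/157, -581/314, -126/157, 705/314; SSR = 3585/157.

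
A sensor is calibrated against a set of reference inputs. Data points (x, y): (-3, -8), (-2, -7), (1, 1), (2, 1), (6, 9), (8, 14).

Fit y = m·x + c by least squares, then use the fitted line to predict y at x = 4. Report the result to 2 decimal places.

ŷ = 5.65

The normal equations are: 118·m + 12·c = 207;  12·m + 6·c = 10.
Δ = 118·6 − 12² = 564.
m = (207·6 − 12·10)/564 = 187/94; c = (118·10 − 12·207)/564 = -326/141.
At x = 4: ŷ = (187/94)·(4) + (-326/141)·(1) = 796/141.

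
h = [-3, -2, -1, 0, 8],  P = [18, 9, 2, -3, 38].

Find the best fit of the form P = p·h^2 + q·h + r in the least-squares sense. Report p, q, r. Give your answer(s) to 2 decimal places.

Normal-equation sums: Σh^2·h^2 = 4194, Σh^2·h = 476, Σh^2 = 78, Σh·h = 78, Σh = 2, Σ1 = 5.
And Σh^2·P = 2632, Σh·P = 230, ΣP = 64.
Row-reducing yields p = 43996/39991, q = -147607/39991, r = -115410/39991.

p = 1.10, q = -3.69, r = -2.89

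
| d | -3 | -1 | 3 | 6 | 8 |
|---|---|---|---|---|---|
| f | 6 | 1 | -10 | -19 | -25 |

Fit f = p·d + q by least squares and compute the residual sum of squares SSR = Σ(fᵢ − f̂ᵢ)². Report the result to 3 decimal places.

With design matrix A, AᵀA = [[119, 13]; [13, 5]] and Aᵀf = [-363, -47]ᵀ.
Determinant 119·5 − 13² = 426.
p = ((-363)·5 − 13·(-47))/426 = -602/213; q = (119·(-47) − 13·(-363))/426 = -437/213.
Residuals: -91/213, 16/71, 113/213, 2/213, -24/71; SSR = 134/213.

SSR = 0.629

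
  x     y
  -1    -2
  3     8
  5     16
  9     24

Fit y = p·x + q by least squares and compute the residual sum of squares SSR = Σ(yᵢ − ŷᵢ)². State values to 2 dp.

SSR = 4.77

Sums needed: Σx·x = 116, Σx = 16, Σ1 = 4.
And Σx·y = 322, Σy = 46.
Δ = 116·4 − 16² = 208.
p = (322·4 − 16·46)/208 = 69/26; q = (116·46 − 16·322)/208 = 23/26.
Residuals: -3/13, -11/13, 24/13, -10/13; SSR = 62/13.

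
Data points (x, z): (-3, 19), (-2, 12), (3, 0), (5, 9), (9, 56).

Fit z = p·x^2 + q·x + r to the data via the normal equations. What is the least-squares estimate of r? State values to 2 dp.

r = 0.12

Setting ∂/∂p … = 0 gives: 7364·p + 846·q + 128·r = 4980;  846·p + 128·q + 12·r = 468;  128·p + 12·q + 5·r = 96.
(Σx^2·x^2 = 7364, Σx^2·x = 846, Σx^2 = 128, Σx·x = 128, Σx = 12, Σ1 = 5, Σx^2·z = 4980, Σx·z = 468, Σz = 96.)
Inverting the 3×3 Gram matrix, [p, q, r]ᵀ = [50918/47977, -161646/47977, 5608/47977]ᵀ.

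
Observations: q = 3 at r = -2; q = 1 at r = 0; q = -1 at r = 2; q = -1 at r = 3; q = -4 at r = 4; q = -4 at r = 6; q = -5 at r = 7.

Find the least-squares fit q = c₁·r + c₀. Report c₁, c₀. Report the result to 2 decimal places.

c₁ = -0.90, c₀ = 0.99

Sums needed: Σr·r = 118, Σr = 20, Σ1 = 7.
For Aᵀq: Σr·q = -86, Σq = -11.
So AᵀA·[c₁, c₀]ᵀ = Aᵀq: [[118, 20]; [20, 7]]·[c₁, c₀]ᵀ = [-86, -11]ᵀ.
Determinant 118·7 − 20² = 426.
c₁ = ((-86)·7 − 20·(-11))/426 = -191/213; c₀ = (118·(-11) − 20·(-86))/426 = 211/213.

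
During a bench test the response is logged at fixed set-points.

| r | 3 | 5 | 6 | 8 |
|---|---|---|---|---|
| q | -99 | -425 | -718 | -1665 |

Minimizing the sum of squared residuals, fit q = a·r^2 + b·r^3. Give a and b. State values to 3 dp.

a = -1.888, b = -3.015

Entries of AᵀA: Σr^2·r^2 = 6098, Σr^2·r^3 = 43912, Σr^3·r^3 = 325154.
Moment sums: Σr^2·q = -143924, Σr^3·q = -1063366.
Determinant 6098·325154 − 43912² = 54525348.
a = ((-143924)·325154 − 43912·(-1063366))/54525348 = -8578042/4543779; b = (6098·(-1063366) − 43912·(-143924))/54525348 = -13701265/4543779.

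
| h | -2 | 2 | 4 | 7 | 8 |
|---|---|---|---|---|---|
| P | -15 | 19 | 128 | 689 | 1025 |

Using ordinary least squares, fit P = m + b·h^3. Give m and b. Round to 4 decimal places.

m = 1.5260, b = 2.0004

The normal system MᵀM·[m, b]ᵀ = MᵀP is [[5, 919]; [919, 384017]]·[m, b]ᵀ = [1846, 769591]ᵀ.
det = 5·384017 − 919² = 1075524.
m = (1846·384017 − 919·769591)/1075524 = 1641253/1075524; b = (5·769591 − 919·1846)/1075524 = 2151481/1075524.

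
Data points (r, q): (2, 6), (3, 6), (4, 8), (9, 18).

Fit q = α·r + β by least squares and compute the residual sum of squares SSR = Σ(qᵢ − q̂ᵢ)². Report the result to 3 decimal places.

SSR = 2.138

Entries of AᵀA: Σr·r = 110, Σr = 18, Σ1 = 4.
Right-hand side: Σr·q = 224, Σq = 38.
AᵀA·[α, β]ᵀ = Aᵀq becomes [[110, 18]; [18, 4]]·[α, β]ᵀ = [224, 38]ᵀ.
Eliminating β: 4·(row 1) − 18·(row 2) gives 116·α = 4·224 − 18·38 = 212, so α = 53/29.
Then β = (38 − 18·(53/29))/4 = 37/29.
Residuals: 31/29, -22/29, -17/29, 8/29; SSR = 62/29.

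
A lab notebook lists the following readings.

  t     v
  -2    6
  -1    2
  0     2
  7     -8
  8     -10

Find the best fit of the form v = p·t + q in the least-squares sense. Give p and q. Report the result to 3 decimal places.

p = -1.466, q = 1.919

Sums needed: Σt·t = 118, Σt = 12, Σ1 = 5.
And Σt·v = -150, Σv = -8.
Determinant 118·5 − 12² = 446.
p = ((-150)·5 − 12·(-8))/446 = -327/223; q = (118·(-8) − 12·(-150))/446 = 428/223.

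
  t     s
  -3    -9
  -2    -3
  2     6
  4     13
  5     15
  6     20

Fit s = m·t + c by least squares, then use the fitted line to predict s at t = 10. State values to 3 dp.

ŝ = 30.771

The normal equations are: 94·m + 12·c = 292;  12·m + 6·c = 42.
(Σt·t = 94, Σt = 12, Σ1 = 6, Σt·s = 292, Σs = 42.)
Eliminating c: 6·(row 1) − 12·(row 2) gives 420·m = 6·292 − 12·42 = 1248, so m = 104/35.
Then c = (42 − 12·(104/35))/6 = 37/35.
At t = 10: ŝ = (104/35)·(10) + (37/35)·(1) = 1077/35.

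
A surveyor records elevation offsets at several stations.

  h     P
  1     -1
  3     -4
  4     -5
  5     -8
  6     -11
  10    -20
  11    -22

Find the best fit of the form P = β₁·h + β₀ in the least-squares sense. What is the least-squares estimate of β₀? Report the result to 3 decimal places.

Forming XᵀX = [[308, 40]; [40, 7]] and XᵀP = [-581, -71]ᵀ gives XᵀX·[β₁, β₀]ᵀ = XᵀP.
Eliminating β₀: 7·(row 1) − 40·(row 2) gives 556·β₁ = 7·(-581) − 40·(-71) = -1227, so β₁ = -1227/556.
Then β₀ = ((-71) − 40·(-1227/556))/7 = 343/139.

β₀ = 2.468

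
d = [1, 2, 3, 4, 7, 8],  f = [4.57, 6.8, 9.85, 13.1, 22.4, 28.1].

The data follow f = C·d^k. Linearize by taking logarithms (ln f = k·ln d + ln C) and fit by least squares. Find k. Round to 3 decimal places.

k = 0.878

Linearized form: ln f = k·ln d + ln C. From the 6 transformed points,
Over the data: Σln d = 7.2034, Σ(ln d)² = 11.7199, Σln f = 14.7414, Σln d·ln f = 20.3946.
Normal system: [[11.7199, 7.2034]; [7.2034, 6]]·[k, ln C]ᵀ = [20.3946, 14.7414]ᵀ.
Solving (det = 18.4301): k = 0.87791, ln C = 1.40290.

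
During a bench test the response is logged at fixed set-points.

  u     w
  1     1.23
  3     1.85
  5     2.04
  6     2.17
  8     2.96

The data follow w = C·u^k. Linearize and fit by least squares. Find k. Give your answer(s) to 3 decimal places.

Taking logs, ln w = k·ln u + ln C, so regress ln w on ln u.
Sums: Σln u = 6.5793, Σ(ln u)² = 11.3317, Σln w = 3.3951, Σln u·ln w = 5.4680.
Normal system: [[11.3317, 6.5793]; [6.5793, 5]]·[k, ln C]ᵀ = [5.4680, 3.3951]ᵀ.
Slope k = (n·Σln u·ln w − Σln u·Σln w)/(n·Σ(ln u)² − (Σln u)²) = (5·5.4680 − 6.5793·3.3951)/13.3720 = 0.37414; ln C = (Σln w − k·Σln u)/n = 0.18670.

k = 0.374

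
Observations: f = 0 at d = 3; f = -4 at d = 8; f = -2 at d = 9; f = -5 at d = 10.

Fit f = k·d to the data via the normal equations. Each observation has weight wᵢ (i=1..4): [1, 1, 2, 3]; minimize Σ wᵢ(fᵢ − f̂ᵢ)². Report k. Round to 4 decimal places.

k = -0.4075

Entries of MᵀWM: Σwᵢ·d·d = 535.
Moment sums: Σwᵢ·d·f = -218.
MᵀWM·[k]ᵀ = MᵀWf becomes [[535]]·[k]ᵀ = [-218]ᵀ.
Hence k = -218 / 535 ≈ -0.407477.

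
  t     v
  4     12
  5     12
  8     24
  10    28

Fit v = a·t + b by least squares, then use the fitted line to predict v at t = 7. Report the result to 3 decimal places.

XᵀX·[a, b]ᵀ = Xᵀv reads: 205·a + 27·b = 580;  27·a + 4·b = 76.
Eliminating b: 4·(row 1) − 27·(row 2) gives 91·a = 4·580 − 27·76 = 268, so a = 268/91.
Then b = (76 − 27·(268/91))/4 = -80/91.
At t = 7: v̂ = (268/91)·(7) + (-80/91)·(1) = 1796/91.

v̂ = 19.736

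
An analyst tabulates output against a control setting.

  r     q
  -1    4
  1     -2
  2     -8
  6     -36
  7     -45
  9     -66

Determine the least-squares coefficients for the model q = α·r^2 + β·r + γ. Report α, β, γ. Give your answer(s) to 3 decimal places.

α = -0.438, β = -3.533, γ = 1.197

Entries of XᵀX: Σr^2·r^2 = 10276, Σr^2·r = 1296, Σr^2 = 172, Σr·r = 172, Σr = 24, Σ1 = 6.
Right-hand side: Σr^2·q = -8877, Σr·q = -1147, Σq = -153.
Row-reducing yields α = -633/1444, β = -5101/1444, γ = 432/361.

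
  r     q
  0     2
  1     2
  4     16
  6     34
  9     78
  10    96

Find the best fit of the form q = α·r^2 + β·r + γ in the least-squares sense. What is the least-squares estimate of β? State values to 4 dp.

Normal-equation sums: Σr^2·r^2 = 18114, Σr^2·r = 2010, Σr^2 = 234, Σr·r = 234, Σr = 30, Σ1 = 6.
Right-hand side: Σr^2·q = 17400, Σr·q = 1932, Σq = 228.
Row-reducing yields α = 1, β = -4/7, γ = 13/7.

β = -0.5714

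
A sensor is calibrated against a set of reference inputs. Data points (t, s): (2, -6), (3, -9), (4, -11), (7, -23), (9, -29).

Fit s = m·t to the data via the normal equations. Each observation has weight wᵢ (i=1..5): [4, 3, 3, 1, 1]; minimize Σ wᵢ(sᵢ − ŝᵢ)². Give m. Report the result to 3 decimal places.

Forming XᵀWX = [[221]] and XᵀWs = [-683]ᵀ gives XᵀWX·[m]ᵀ = XᵀWs.
m = (-683)/221 = -3.0905.

m = -3.090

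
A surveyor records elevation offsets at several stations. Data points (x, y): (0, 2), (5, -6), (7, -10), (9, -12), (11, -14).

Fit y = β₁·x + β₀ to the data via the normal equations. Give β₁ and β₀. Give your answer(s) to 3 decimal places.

β₁ = -1.489, β₀ = 1.528

Compute the Gram sums: Σx·x = 276, Σx = 32, Σ1 = 5.
Right-hand side: Σx·y = -362, Σy = -40.
AᵀA·[β₁, β₀]ᵀ = Aᵀy becomes [[276, 32]; [32, 5]]·[β₁, β₀]ᵀ = [-362, -40]ᵀ.
Determinant 276·5 − 32² = 356.
β₁ = ((-362)·5 − 32·(-40))/356 = -265/178; β₀ = (276·(-40) − 32·(-362))/356 = 136/89.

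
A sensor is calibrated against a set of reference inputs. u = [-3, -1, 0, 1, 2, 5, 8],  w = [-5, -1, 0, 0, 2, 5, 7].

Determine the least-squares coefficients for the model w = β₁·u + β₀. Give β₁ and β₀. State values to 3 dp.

β₁ = 1.046, β₀ = -0.651

Forming XᵀX = [[104, 12]; [12, 7]] and Xᵀw = [101, 8]ᵀ gives XᵀX·[β₁, β₀]ᵀ = Xᵀw.
Determinant 104·7 − 12² = 584.
β₁ = (101·7 − 12·8)/584 = 611/584; β₀ = (104·8 − 12·101)/584 = -95/146.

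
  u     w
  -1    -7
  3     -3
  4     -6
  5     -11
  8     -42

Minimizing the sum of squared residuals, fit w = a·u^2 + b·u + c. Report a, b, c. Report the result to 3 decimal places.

AᵀA·[a, b, c]ᵀ = Aᵀw reads: 5059·a + 727·b + 115·c = -3093;  727·a + 115·b + 19·c = -417;  115·a + 19·b + 5·c = -69.
Row-reducing yields a = -1019/1001, b = 3284/1001, c = -408/143.

a = -1.018, b = 3.281, c = -2.853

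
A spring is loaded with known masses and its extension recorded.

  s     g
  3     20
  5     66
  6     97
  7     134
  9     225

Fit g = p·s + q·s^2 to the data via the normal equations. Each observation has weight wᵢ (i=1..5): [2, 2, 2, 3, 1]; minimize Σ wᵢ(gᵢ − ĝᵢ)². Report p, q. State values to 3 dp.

From the data, Σwᵢ·s·s = 368, Σwᵢ·s·s^2 = 2494, Σwᵢ·s^2·s^2 = 17768.
Moment sums: Σwᵢ·s·g = 6783, Σwᵢ·s^2·g = 48567.
So XᵀWX·[p, q]ᵀ = XᵀWg: [[368, 2494]; [2494, 17768]]·[p, q]ᵀ = [6783, 48567]ᵀ.
Eliminating q: 17768·(row 1) − 2494·(row 2) gives 318588·p = 17768·6783 − 2494·48567 = -605754, so p = -100959/53098.
Then q = (48567 − 2494·(-100959/53098))/17768 = 159309/53098.

p = -1.901, q = 3.000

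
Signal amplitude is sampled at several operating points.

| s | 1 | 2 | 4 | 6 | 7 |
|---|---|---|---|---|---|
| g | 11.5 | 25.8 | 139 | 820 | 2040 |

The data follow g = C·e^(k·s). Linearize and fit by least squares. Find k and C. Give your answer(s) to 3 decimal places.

Linearized form: ln g = k·s + ln C. From the 5 transformed points,
Σs = 20.0000, Σ(s)² = 106.0000, Σln g = 24.9572, Σs·ln g = 122.2818.
Equations: 106.0000·k + 20.0000·ln C = 122.2818;  20.0000·k + 5·ln C = 24.9572.
Solving (det = 130.0000): k = 0.86357, ln C = 1.53714, so C = exp(1.53714) = 4.65128.

k = 0.864, C = 4.651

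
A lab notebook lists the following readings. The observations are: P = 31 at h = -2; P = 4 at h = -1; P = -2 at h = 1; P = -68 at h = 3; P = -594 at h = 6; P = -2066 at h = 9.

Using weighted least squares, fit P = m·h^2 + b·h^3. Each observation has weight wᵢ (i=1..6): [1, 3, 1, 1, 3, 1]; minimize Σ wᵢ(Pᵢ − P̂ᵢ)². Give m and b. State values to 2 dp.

m = 1.51, b = -3.00

Setting ∂/∂m … = 0 gives: 10550·m + 82586·b = -231976;  82586·m + 672206·b = -1893124.
(Σwᵢ·h^2·h^2 = 10550, Σwᵢ·h^2·h^3 = 82586, Σwᵢ·h^3·h^3 = 672206, Σwᵢ·h^2·P = -231976, Σwᵢ·h^3·P = -1893124.)
det = 10550·672206 − 82586² = 271325904.
m = ((-231976)·672206 − 82586·(-1893124))/271325904 = 17078317/11305246; b = (10550·(-1893124) − 82586·(-231976))/271325904 = -33937011/11305246.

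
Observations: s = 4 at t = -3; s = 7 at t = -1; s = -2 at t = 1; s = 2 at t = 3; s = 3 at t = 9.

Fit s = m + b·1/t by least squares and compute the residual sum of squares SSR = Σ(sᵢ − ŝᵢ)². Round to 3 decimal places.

SSR = 1.128

The normal system MᵀM·[m, b]ᵀ = Mᵀs is [[5, 1/9]; [1/9, 181/81]]·[m, b]ᵀ = [14, -28/3]ᵀ.
det = 5·(181/81) − (1/9)² = 904/81.
m = (14·(181/81) − (1/9)·(-28/3))/(904/81) = 1309/452; b = (5·(-28/3) − (1/9)·14)/(904/81) = -1953/452.
Residuals: -38/113, -49/226, -65/113, 123/226, 66/113; SSR = 255/226.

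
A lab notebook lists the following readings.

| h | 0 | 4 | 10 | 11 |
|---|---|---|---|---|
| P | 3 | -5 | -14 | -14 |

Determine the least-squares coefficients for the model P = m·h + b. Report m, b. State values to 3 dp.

With design matrix X, XᵀX = [[237, 25]; [25, 4]] and XᵀP = [-314, -30]ᵀ.
Eliminating b: 4·(row 1) − 25·(row 2) gives 323·m = 4·(-314) − 25·(-30) = -506, so m = -506/323.
Then b = ((-30) − 25·(-506/323))/4 = 740/323.

m = -1.567, b = 2.291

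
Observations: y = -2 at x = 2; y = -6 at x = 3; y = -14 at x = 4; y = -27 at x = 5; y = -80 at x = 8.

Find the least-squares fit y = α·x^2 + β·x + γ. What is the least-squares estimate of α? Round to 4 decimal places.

α = -1.6361

The normal equations are: 5074·α + 736·β + 118·γ = -6081;  736·α + 118·β + 22·γ = -853;  118·α + 22·β + 5·γ = -129.
(Σx^2·x^2 = 5074, Σx^2·x = 736, Σx^2 = 118, Σx·x = 118, Σx = 22, Σ1 = 5, Σx^2·y = -6081, Σx·y = -853, Σy = -129.)
Solving the 3×3 system (Gaussian elimination) gives α = -481/294, β = 961/294, γ = -11/7.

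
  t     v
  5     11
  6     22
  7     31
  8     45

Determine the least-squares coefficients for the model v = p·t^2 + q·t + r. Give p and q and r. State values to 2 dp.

The normal system XᵀX·[p, q, r]ᵀ = Xᵀv is [[8418, 1196, 174]; [1196, 174, 26]; [174, 26, 4]]·[p, q, r]ᵀ = [5466, 764, 109]ᵀ.
Inverting the 3×3 Gram matrix, [p, q, r]ᵀ = [3/4, 27/20, -283/20]ᵀ.

p = 0.75, q = 1.35, r = -14.15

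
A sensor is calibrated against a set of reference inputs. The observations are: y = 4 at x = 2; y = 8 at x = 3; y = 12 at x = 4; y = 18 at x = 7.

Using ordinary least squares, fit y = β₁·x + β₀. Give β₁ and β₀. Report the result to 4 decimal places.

Compute the Gram sums: Σx·x = 78, Σx = 16, Σ1 = 4.
Right-hand side: Σx·y = 206, Σy = 42.
Normal equations: [[78, 16]; [16, 4]]·[β₁, β₀]ᵀ = [206, 42]ᵀ.
det = 78·4 − 16² = 56.
β₁ = (206·4 − 16·42)/56 = 19/7; β₀ = (78·42 − 16·206)/56 = -5/14.

β₁ = 2.7143, β₀ = -0.3571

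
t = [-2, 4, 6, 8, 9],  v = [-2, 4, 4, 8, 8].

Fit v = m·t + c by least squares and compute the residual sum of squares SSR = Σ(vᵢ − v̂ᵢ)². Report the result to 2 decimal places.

Entries of XᵀX: Σt·t = 201, Σt = 25, Σ1 = 5.
And Σt·v = 180, Σv = 22.
So XᵀX·[m, c]ᵀ = Xᵀv: [[201, 25]; [25, 5]]·[m, c]ᵀ = [180, 22]ᵀ.
Δ = 201·5 − 25² = 380.
m = (180·5 − 25·22)/380 = 35/38; c = (201·22 − 25·180)/380 = -39/190.
Residuals: 9/190, 99/190, -251/190, 159/190, -8/95; SSR = 259/95.

SSR = 2.73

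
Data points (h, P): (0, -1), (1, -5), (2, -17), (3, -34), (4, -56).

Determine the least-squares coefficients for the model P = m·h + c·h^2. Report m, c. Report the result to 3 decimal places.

m = -2.758, c = -2.823

MᵀM·[m, c]ᵀ = MᵀP reads: 30·m + 100·c = -365;  100·m + 354·c = -1275.
Eliminating c: 354·(row 1) − 100·(row 2) gives 620·m = 354·(-365) − 100·(-1275) = -1710, so m = -171/62.
Then c = ((-1275) − 100·(-171/62))/354 = -175/62.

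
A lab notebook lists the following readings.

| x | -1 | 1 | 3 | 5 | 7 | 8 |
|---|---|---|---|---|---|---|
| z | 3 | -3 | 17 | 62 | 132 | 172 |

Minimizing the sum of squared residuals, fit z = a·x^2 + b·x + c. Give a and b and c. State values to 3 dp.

a = 3.047, b = -2.318, c = -2.940

Normal-equation sums: Σx^2·x^2 = 7205, Σx^2·x = 1007, Σx^2 = 149, Σx·x = 149, Σx = 23, Σ1 = 6.
Moment sums: Σx^2·z = 19179, Σx·z = 2655, Σz = 383.
AᵀA·[a, b, c]ᵀ = Aᵀz becomes [[7205, 1007, 149]; [1007, 149, 23]; [149, 23, 6]]·[a, b, c]ᵀ = [19179, 2655, 383]ᵀ.
Row-reducing yields a = 14173/4652, b = -53911/23260, c = -17098/5815.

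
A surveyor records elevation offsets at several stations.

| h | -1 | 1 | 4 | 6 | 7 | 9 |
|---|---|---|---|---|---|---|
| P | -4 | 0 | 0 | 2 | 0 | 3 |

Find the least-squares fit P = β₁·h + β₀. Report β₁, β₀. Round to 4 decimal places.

The normal equations are: 184·β₁ + 26·β₀ = 43;  26·β₁ + 6·β₀ = 1.
Δ = 184·6 − 26² = 428.
β₁ = (43·6 − 26·1)/428 = 58/107; β₀ = (184·1 − 26·43)/428 = -467/214.

β₁ = 0.5421, β₀ = -2.1822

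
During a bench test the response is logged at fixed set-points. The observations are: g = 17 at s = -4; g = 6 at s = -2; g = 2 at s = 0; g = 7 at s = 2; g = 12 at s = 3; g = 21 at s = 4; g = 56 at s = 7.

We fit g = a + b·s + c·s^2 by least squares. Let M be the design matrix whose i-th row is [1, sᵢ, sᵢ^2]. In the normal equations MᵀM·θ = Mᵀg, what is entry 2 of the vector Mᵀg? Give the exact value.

Entry 2 ↔ basis s, so (Mᵀg)_{2} = Σᵢ (s)·gᵢ = (-4)·(17) + (-2)·(6) + (0)·(2) + (2)·(7) + (3)·(12) + (4)·(21) + (7)·(56) = 446.

446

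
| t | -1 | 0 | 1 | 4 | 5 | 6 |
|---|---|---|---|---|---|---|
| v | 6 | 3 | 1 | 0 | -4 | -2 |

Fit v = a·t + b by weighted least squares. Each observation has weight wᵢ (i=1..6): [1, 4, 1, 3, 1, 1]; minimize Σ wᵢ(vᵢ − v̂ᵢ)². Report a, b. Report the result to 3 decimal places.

a = -1.020, b = 3.315

Setting ∂/∂a … = 0 gives: 111·a + 23·b = -37;  23·a + 11·b = 13.
det = 111·11 − 23² = 692.
a = ((-37)·11 − 23·13)/692 = -353/346; b = (111·13 − 23·(-37))/692 = 1147/346.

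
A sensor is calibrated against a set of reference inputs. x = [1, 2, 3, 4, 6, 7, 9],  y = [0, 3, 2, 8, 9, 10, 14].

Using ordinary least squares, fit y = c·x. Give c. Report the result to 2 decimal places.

c = 1.50

From the data, Σx·x = 196.
Moment sums: Σx·y = 294.
c = 294/196 = 1.5.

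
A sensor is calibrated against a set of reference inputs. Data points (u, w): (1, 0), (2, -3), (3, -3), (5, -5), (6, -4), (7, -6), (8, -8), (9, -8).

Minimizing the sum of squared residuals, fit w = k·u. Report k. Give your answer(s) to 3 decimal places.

k = -0.900

The normal equations are: 269·k = -242.
Hence k = -242 / 269 ≈ -0.899628.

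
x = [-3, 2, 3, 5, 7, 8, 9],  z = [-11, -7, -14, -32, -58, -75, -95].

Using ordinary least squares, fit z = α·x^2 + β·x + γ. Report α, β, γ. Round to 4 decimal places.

The normal equations are: 13861·α + 1717·β + 241·γ = -16390;  1717·α + 241·β + 31·γ = -2044;  241·α + 31·β + 7·γ = -292.
Solving the 3×3 system (Gaussian elimination) gives α = -4705/4303, β = -1678/4303, γ = -10079/4303.

α = -1.0934, β = -0.3900, γ = -2.3423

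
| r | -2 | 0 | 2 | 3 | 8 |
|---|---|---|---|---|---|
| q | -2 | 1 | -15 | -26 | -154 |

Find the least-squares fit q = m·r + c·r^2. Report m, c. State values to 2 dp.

From the data, Σr·r = 81, Σr·r^2 = 539, Σr^2·r^2 = 4209.
And Σr·q = -1336, Σr^2·q = -10158.
AᵀA·[m, c]ᵀ = Aᵀq becomes [[81, 539]; [539, 4209]]·[m, c]ᵀ = [-1336, -10158]ᵀ.
det = 81·4209 − 539² = 50408.
m = ((-1336)·4209 − 539·(-10158))/50408 = -74031/25204; c = (81·(-10158) − 539·(-1336))/50408 = -51347/25204.

m = -2.94, c = -2.04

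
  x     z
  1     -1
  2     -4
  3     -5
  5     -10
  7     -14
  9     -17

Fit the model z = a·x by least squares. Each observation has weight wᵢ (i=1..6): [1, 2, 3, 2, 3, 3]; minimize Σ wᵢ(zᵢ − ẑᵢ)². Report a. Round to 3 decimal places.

Setting ∂/∂a … = 0 gives: 476·a = -915.
a = (-915)/476 = -1.92227.

a = -1.922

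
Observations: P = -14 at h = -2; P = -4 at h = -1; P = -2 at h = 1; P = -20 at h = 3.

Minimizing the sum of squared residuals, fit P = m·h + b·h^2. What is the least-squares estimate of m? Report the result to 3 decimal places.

MᵀM·[m, b]ᵀ = MᵀP reads: 15·m + 19·b = -30;  19·m + 99·b = -242.
Δ = 15·99 − 19² = 1124.
m = ((-30)·99 − 19·(-242))/1124 = 407/281; b = (15·(-242) − 19·(-30))/1124 = -765/281.

m = 1.448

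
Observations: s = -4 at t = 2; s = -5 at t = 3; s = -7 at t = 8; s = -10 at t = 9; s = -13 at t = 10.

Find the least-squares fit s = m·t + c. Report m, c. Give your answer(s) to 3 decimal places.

AᵀA·[m, c]ᵀ = Aᵀs reads: 258·m + 32·c = -299;  32·m + 5·c = -39.
(Σt·t = 258, Σt = 32, Σ1 = 5, Σt·s = -299, Σs = -39.)
Δ = 258·5 − 32² = 266.
m = ((-299)·5 − 32·(-39))/266 = -13/14; c = (258·(-39) − 32·(-299))/266 = -13/7.

m = -0.929, c = -1.857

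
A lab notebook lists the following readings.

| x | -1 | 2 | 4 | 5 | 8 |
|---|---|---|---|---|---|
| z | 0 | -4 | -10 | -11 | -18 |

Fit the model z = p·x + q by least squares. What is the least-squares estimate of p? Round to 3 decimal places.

Normal-equation sums: Σx·x = 110, Σx = 18, Σ1 = 5.
Moment sums: Σx·z = -247, Σz = -43.
So MᵀM·[p, q]ᵀ = Mᵀz: [[110, 18]; [18, 5]]·[p, q]ᵀ = [-247, -43]ᵀ.
Eliminating q: 5·(row 1) − 18·(row 2) gives 226·p = 5·(-247) − 18·(-43) = -461, so p = -461/226.
Then q = ((-43) − 18·(-461/226))/5 = -142/113.

p = -2.040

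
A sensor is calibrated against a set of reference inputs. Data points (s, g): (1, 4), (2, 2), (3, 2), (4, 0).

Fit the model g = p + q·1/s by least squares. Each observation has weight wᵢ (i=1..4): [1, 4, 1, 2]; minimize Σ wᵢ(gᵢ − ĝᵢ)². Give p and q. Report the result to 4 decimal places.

Forming MᵀWM = [[8, 23/6]; [23/6, 161/72]] and MᵀWg = [14, 26/3]ᵀ gives MᵀWM·[p, q]ᵀ = MᵀWg.
Δ = 8·(161/72) − (23/6)² = 115/36.
p = (14·(161/72) − (23/6)·(26/3))/(115/36) = -3/5; q = (8·(26/3) − (23/6)·14)/(115/36) = 564/115.

p = -0.6000, q = 4.9043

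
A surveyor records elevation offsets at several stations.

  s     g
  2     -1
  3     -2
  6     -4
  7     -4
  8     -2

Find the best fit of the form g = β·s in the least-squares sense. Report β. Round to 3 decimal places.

β = -0.469

The normal equations are: 162·β = -76.
(Σs·s = 162, Σs·g = -76.)
β = (-76)/162 = -0.469136.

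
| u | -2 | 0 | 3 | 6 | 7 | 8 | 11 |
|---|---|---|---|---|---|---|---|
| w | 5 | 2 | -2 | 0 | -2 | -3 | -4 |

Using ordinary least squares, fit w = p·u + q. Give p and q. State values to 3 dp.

p = -0.621, q = 2.357

The normal system XᵀX·[p, q]ᵀ = Xᵀw is [[283, 33]; [33, 7]]·[p, q]ᵀ = [-98, -4]ᵀ.
Eliminating q: 7·(row 1) − 33·(row 2) gives 892·p = 7·(-98) − 33·(-4) = -554, so p = -277/446.
Then q = ((-4) − 33·(-277/446))/7 = 1051/446.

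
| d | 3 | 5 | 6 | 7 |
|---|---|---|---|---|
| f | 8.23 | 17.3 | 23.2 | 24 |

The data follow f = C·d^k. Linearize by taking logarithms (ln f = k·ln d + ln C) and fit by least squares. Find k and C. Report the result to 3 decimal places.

Taking logs, ln f = k·ln d + ln C, so regress ln f on ln d.
XᵀX = [[10.7942, 6.4457]; [6.4457, 4]], rhs = [18.7214, 11.2807]ᵀ  (here Σln d = 6.4457, Σ(ln d)² = 10.7942, Σln f = 11.2807, Σln d·ln f = 18.7214).
Solving (det = 1.6295): k = 1.33386, ln C = 0.67075, so C = exp(0.67075) = 1.95570.

k = 1.334, C = 1.956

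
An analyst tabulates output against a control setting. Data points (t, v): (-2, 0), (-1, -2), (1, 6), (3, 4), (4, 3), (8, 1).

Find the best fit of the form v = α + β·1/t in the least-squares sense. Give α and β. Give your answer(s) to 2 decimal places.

XᵀX·[α, β]ᵀ = Xᵀv reads: 6·α + (5/24)·β = 12;  (5/24)·α + (1405/576)·β = 245/24.
(Σ1 = 6, Σ1/t = 5/24, Σ1/t·1/t = 1405/576, Σv = 12, Σ1/t·v = 245/24.)
Δ = 6·(1405/576) − (5/24)² = 8405/576.
α = (12·(1405/576) − (5/24)·(245/24))/(8405/576) = 3127/1681; β = (6·(245/24) − (5/24)·12)/(8405/576) = 6768/1681.

α = 1.86, β = 4.03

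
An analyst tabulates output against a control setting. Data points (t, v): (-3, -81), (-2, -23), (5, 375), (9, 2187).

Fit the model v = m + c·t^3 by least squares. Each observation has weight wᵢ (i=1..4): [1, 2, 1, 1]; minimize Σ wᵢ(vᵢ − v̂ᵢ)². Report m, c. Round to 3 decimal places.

The normal system MᵀWM·[m, c]ᵀ = MᵀWv is [[5, 811]; [811, 547923]]·[m, c]ᵀ = [2435, 1643753]ᵀ.
Determinant 5·547923 − 811² = 2081894.
m = (2435·547923 − 811·1643753)/2081894 = 554411/1040947; c = (5·1643753 − 811·2435)/2081894 = 3121990/1040947.

m = 0.533, c = 2.999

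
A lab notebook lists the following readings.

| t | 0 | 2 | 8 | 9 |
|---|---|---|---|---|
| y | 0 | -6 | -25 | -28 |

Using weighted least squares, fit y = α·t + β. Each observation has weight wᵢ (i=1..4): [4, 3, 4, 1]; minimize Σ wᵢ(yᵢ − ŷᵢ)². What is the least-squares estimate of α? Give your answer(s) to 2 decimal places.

α = -3.13

The normal equations are: 349·α + 47·β = -1088;  47·α + 12·β = -146.
Eliminating β: 12·(row 1) − 47·(row 2) gives 1979·α = 12·(-1088) − 47·(-146) = -6194, so α = -6194/1979.
Then β = ((-146) − 47·(-6194/1979))/12 = 182/1979.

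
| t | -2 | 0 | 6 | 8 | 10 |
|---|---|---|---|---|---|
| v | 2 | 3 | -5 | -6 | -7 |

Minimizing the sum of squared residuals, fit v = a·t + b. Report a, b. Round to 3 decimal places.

a = -0.884, b = 1.291

Compute the Gram sums: Σt·t = 204, Σt = 22, Σ1 = 5.
And Σt·v = -152, Σv = -13.
Δ = 204·5 − 22² = 536.
a = ((-152)·5 − 22·(-13))/536 = -237/268; b = (204·(-13) − 22·(-152))/536 = 173/134.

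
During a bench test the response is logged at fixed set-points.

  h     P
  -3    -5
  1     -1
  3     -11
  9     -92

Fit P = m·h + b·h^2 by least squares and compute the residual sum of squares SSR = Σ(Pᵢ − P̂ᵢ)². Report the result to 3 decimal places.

AᵀA·[m, b]ᵀ = AᵀP reads: 100·m + 730·b = -847;  730·m + 6724·b = -7597.
(Σh·h = 100, Σh·h^2 = 730, Σh^2·h^2 = 6724, Σh·P = -847, Σh^2·P = -7597.)
Δ = 100·6724 − 730² = 139500.
m = ((-847)·6724 − 730·(-7597))/139500 = -8301/7750; b = (100·(-7597) − 730·(-847))/139500 = -1571/1550.
Residuals: 3521/3875, 4203/3875, 5174/3875, -1018/3875; SSR = 14934/3875.

SSR = 3.854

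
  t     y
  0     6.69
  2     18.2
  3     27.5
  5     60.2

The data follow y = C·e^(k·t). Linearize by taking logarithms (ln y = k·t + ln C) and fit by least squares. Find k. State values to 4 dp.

With ln yᵢ as the transformed response and tᵢ as the regressor:
AᵀA = [[38.0000, 10.0000]; [10.0000, 4]], rhs = [36.2338, 12.2139]ᵀ  (here Σt = 10.0000, Σ(t)² = 38.0000, Σln y = 12.2139, Σt·ln y = 36.2338).
Slope k = (n·Σt·ln y − Σt·Σln y)/(n·Σ(t)² − (Σt)²) = (4·36.2338 − 10.0000·12.2139)/52.0000 = 0.43839; ln C = (Σln y − k·Σt)/n = 1.95751.

k = 0.4384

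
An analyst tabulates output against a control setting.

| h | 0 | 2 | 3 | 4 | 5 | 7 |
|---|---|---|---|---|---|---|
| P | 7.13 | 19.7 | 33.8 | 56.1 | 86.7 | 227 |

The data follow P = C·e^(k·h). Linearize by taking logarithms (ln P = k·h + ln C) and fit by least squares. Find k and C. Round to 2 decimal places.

With ln Pᵢ as the transformed response and hᵢ as the regressor:
AᵀA = [[103.0000, 21.0000]; [21.0000, 6]], rhs = [92.9181, 22.3799]ᵀ  (here Σh = 21.0000, Σ(h)² = 103.0000, Σln P = 22.3799, Σh·ln P = 92.9181).
Slope k = (n·Σh·ln P − Σh·Σln P)/(n·Σ(h)² − (Σh)²) = (6·92.9181 − 21.0000·22.3799)/177.0000 = 0.49452; ln C = (Σln P − k·Σh)/n = 1.99917, so C = exp(1.99917) = 7.38293.

k = 0.49, C = 7.38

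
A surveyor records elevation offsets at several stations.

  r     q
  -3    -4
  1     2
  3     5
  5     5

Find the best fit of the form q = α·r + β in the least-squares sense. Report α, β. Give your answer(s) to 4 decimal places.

α = 1.2000, β = 0.2000

Compute the Gram sums: Σr·r = 44, Σr = 6, Σ1 = 4.
Moment sums: Σr·q = 54, Σq = 8.
So MᵀM·[α, β]ᵀ = Mᵀq: [[44, 6]; [6, 4]]·[α, β]ᵀ = [54, 8]ᵀ.
Δ = 44·4 − 6² = 140.
α = (54·4 − 6·8)/140 = 6/5; β = (44·8 − 6·54)/140 = 1/5.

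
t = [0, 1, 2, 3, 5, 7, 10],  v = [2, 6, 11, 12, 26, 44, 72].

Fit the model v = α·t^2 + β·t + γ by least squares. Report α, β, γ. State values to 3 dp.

α = 0.431, β = 2.705, γ = 2.308

Normal-equation sums: Σt^2·t^2 = 13124, Σt^2·t = 1504, Σt^2 = 188, Σt·t = 188, Σt = 28, Σ1 = 7.
Right-hand side: Σt^2·v = 10164, Σt·v = 1222, Σv = 173.
MᵀM·[α, β, γ]ᵀ = Mᵀv becomes [[13124, 1504, 188]; [1504, 188, 28]; [188, 28, 7]]·[α, β, γ]ᵀ = [10164, 1222, 173]ᵀ.
Solving the 3×3 system (Gaussian elimination) gives α = 9094/21081, β = 114059/42162, γ = 16215/7027.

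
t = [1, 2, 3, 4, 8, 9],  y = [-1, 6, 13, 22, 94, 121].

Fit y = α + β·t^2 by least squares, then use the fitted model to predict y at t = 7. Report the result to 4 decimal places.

ŷ = 72.2878

From the data, Σ1 = 6, Σt^2 = 175, Σt^2·t^2 = 11011.
Right-hand side: Σy = 255, Σt^2·y = 16309.
MᵀM·[α, β]ᵀ = Mᵀy becomes [[6, 175]; [175, 11011]]·[α, β]ᵀ = [255, 16309]ᵀ.
Δ = 6·11011 − 175² = 35441.
α = (255·11011 − 175·16309)/35441 = -6610/5063; β = (6·16309 − 175·255)/35441 = 53229/35441.
At t = 7: ŷ = (-6610/5063)·(1) + (53229/35441)·(49) = 365993/5063.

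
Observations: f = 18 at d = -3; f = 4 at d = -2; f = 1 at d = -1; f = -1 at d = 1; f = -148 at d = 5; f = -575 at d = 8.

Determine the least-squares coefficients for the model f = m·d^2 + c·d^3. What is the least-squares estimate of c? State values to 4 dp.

XᵀX·[m, c]ᵀ = Xᵀf reads: 4820·m + 35618·c = -40322;  35618·m + 278564·c = -313420.
(Σd^2·d^2 = 4820, Σd^2·d^3 = 35618, Σd^3·d^3 = 278564, Σd^2·f = -40322, Σd^3·f = -313420.)
Eliminating c: 278564·(row 1) − 35618·(row 2) gives 74036556·m = 278564·(-40322) − 35618·(-313420) = -68864048, so m = -1565092/1682649.
Then c = ((-313420) − 35618·(-1565092/1682649))/278564 = -18623851/18509139.

c = -1.0062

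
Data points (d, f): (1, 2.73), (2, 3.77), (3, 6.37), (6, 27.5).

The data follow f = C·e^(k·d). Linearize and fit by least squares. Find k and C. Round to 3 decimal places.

k = 0.472, C = 1.582

Taking logs, ln f = k·d + ln C, so regress ln f on d.
Σd = 12.0000, Σ(d)² = 50.0000, Σln f = 7.4972, Σd·ln f = 29.0984.
Equations: 50.0000·k + 12.0000·ln C = 29.0984;  12.0000·k + 4·ln C = 7.4972.
Δ = 50.0000·4 − (12.0000)² = 56.0000; k = (29.0984·4 − 12.0000·7.4972)/56.0000 = 0.47192, ln C = (50.0000·7.4972 − 12.0000·29.0984)/56.0000 = 0.45853, so C = exp(0.45853) = 1.58175.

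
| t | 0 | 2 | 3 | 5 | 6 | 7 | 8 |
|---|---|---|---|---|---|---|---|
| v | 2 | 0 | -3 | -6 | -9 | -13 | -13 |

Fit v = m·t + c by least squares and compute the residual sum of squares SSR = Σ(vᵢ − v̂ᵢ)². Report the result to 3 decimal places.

SSR = 6.724

The normal equations are: 187·m + 31·c = -288;  31·m + 7·c = -42.
Eliminating c: 7·(row 1) − 31·(row 2) gives 348·m = 7·(-288) − 31·(-42) = -714, so m = -119/58.
Then c = ((-42) − 31·(-119/58))/7 = 179/58.
Residuals: -63/58, 59/58, 2/29, 34/29, 13/58, -50/29, 19/58; SSR = 195/29.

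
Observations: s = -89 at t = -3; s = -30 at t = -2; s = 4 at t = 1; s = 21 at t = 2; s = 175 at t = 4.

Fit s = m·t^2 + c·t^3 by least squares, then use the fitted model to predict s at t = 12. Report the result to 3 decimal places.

AᵀA·[m, c]ᵀ = Aᵀs reads: 370·m + 782·c = 1967;  782·m + 4954·c = 14015.
det = 370·4954 − 782² = 1221456.
m = (1967·4954 − 782·14015)/1221456 = -303803/305364; c = (370·14015 − 782·1967)/1221456 = 911839/305364.
At t = 12: ŝ = (-303803/305364)·(144) + (911839/305364)·(1728) = 127659180/25447.

ŝ = 5016.669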